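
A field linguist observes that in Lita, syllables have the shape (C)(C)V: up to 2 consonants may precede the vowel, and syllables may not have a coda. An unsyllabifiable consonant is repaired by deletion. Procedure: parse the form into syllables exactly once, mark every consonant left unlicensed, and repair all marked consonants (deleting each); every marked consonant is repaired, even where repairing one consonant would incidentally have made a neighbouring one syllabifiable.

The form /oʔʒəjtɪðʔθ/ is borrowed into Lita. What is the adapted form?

Under (C)(C)V, the unsyllabifiable consonants are /ð/, /ʔ/, /θ/ (no codas are permitted; onsets may contain at most 2 consonants).
Deleting the stranded consonants removes /ð/, /ʔ/, /θ/.

oʔʒəjtɪ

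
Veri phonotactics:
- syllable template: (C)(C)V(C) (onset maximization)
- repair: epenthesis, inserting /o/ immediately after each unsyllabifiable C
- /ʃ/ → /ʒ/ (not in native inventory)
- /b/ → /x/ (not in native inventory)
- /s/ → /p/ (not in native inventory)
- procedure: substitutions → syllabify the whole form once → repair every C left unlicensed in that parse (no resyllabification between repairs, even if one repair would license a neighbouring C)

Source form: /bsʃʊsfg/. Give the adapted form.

xopʒʊpfogo

Substitution: /b/ → /x/, /s/ → /p/, /ʃ/ → /ʒ/, giving /xpʒʊpfg/.
The consonants /x/, /f/, /g/ cannot be parsed into a legal (C)(C)V(C) syllable (at most one coda consonant is licensed; onsets may contain at most 2 consonants).
Epenthesis after each stranded consonant: /x/ → /xo/, /f/ → /fo/, /g/ → /go/.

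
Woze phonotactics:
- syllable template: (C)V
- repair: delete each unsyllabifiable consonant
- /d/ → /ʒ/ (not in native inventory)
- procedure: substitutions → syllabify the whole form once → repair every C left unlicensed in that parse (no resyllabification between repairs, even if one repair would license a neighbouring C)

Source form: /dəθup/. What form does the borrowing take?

ʒəθu

Substitution: /d/ → /ʒ/, giving /ʒəθup/.
Under (C)V, the unsyllabifiable consonants are /p/ (no codas are permitted; onsets are limited to one consonant).
Deleting the stranded consonants removes /p/.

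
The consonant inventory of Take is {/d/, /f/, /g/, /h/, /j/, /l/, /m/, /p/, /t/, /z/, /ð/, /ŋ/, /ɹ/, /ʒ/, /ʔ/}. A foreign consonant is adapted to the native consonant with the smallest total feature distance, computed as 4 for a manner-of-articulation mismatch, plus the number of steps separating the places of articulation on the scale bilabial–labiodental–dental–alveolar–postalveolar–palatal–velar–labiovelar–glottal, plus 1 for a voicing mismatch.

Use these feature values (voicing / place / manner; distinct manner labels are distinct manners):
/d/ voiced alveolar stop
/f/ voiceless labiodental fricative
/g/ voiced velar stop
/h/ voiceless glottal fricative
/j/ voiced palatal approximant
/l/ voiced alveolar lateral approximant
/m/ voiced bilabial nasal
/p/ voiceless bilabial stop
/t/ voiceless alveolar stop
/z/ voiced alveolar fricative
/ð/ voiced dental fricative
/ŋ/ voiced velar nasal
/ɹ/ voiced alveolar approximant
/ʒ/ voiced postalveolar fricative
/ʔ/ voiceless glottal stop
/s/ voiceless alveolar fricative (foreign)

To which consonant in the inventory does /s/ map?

/z/ is closest: same manner (fricative), place distance 0 (alveolar→alveolar), voicing differs (+1); total 1. Next closest is /f/ at distance 2.

z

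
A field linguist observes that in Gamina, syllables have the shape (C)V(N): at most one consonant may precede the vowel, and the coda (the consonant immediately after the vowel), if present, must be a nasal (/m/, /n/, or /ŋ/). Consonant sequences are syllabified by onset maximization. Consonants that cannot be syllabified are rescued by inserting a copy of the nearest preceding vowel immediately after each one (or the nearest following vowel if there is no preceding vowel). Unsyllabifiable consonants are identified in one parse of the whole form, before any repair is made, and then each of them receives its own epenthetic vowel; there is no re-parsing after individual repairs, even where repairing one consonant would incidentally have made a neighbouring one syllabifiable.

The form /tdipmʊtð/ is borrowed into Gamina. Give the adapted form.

Syllabifying with onset maximization leaves /t/, /p/, /t/, /ð/ stranded (only a nasal (/m/, /n/, or /ŋ/) is licensed in coda position; onsets are limited to one consonant).
Each unlicensed consonant becomes the onset of a new syllable: /t/ → /ti/, /p/ → /pi/, /t/ → /tʊ/, /ð/ → /ðʊ/.

tidipimʊtʊðʊ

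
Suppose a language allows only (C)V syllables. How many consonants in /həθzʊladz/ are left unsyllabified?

The consonants /θ/, /d/, /z/ cannot be parsed into a legal (C)V syllable (no codas are permitted; onsets are limited to one consonant).

3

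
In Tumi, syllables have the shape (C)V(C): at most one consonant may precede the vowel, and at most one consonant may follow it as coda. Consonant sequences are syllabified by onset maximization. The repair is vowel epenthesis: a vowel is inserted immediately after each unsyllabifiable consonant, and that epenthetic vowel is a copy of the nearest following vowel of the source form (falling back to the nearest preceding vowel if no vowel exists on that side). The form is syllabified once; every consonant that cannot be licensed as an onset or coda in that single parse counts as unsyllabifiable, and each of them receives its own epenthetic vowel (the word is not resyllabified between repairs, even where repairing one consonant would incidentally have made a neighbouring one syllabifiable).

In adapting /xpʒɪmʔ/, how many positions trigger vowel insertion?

3

The unsyllabifiable consonants are /x/, /p/, /ʔ/; each receives one epenthetic vowel.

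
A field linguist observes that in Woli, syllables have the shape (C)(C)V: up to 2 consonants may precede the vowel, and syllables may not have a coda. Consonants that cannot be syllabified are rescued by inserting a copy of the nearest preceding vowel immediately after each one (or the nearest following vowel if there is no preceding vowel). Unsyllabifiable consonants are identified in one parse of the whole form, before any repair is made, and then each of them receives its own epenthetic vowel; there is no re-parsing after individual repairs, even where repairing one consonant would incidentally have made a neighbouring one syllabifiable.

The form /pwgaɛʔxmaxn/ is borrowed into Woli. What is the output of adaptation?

Syllabifying with onset maximization leaves /p/, /ʔ/, /x/, /n/ stranded (no codas are permitted; onsets may contain at most 2 consonants).
Epenthesis after each stranded consonant: /p/ → /pa/, /ʔ/ → /ʔɛ/, /x/ → /xa/, /n/ → /na/.

pawgaɛʔɛxmaxana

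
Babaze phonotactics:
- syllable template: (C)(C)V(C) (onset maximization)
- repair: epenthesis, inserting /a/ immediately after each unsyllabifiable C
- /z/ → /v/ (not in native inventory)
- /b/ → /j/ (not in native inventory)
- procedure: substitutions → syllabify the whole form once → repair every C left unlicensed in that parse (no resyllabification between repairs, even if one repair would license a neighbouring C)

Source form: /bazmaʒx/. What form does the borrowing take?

Substitution: /b/ → /j/, /z/ → /v/, giving /javmaʒx/.
Syllabifying with onset maximization leaves /x/ stranded (at most one coda consonant is licensed; onsets may contain at most 2 consonants).
Epenthesis after each stranded consonant: /x/ → /xa/.

javmaʒxa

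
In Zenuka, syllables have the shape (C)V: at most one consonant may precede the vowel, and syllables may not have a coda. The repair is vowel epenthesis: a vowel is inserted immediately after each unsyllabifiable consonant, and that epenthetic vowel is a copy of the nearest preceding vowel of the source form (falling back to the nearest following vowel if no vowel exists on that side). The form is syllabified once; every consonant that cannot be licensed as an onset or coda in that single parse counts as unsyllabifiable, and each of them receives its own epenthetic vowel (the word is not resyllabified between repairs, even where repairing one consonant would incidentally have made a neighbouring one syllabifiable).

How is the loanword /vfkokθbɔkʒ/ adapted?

vofokokoθobɔkɔʒɔ

Syllabifying with onset maximization leaves /v/, /f/, /k/, /θ/, /k/, /ʒ/ stranded (no codas are permitted; onsets are limited to one consonant).
Inserting the epenthetic vowel yields /v/ → /vo/, /f/ → /fo/, /k/ → /ko/, /θ/ → /θo/, /k/ → /kɔ/, /ʒ/ → /ʒɔ/.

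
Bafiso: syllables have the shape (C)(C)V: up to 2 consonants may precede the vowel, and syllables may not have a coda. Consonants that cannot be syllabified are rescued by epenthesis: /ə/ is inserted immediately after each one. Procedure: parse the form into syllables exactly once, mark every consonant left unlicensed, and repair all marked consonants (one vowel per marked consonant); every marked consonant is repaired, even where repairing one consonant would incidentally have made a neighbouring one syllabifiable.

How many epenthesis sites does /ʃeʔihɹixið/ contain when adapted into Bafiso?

The unsyllabifiable consonants are /ð/; each receives one epenthetic vowel.

1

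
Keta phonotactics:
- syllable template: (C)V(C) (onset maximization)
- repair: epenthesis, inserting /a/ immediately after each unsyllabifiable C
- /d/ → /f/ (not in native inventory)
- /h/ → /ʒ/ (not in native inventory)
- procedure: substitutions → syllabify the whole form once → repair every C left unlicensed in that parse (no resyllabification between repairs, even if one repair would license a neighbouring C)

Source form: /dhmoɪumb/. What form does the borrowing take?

faʒamoɪumba

Substitution: /d/ → /f/, /h/ → /ʒ/, giving /fʒmoɪumb/.
Syllabifying with onset maximization leaves /f/, /ʒ/, /b/ stranded (at most one coda consonant is licensed; onsets are limited to one consonant).
Each unlicensed consonant becomes the onset of a new syllable: /f/ → /fa/, /ʒ/ → /ʒa/, /b/ → /ba/.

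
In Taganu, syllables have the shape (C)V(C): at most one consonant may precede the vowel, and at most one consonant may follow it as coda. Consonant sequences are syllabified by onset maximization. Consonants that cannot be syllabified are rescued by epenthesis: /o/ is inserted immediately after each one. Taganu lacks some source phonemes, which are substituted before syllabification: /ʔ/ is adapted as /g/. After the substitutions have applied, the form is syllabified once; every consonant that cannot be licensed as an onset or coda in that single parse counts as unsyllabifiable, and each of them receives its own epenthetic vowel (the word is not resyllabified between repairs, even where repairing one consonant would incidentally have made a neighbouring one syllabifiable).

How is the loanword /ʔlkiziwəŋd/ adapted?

Substitution: /ʔ/ → /g/, giving /glkiziwəŋd/.
Syllabifying with onset maximization leaves /g/, /l/, /d/ stranded (at most one coda consonant is licensed; onsets are limited to one consonant).
Inserting the epenthetic vowel yields /g/ → /go/, /l/ → /lo/, /d/ → /do/.

golokiziwəŋdo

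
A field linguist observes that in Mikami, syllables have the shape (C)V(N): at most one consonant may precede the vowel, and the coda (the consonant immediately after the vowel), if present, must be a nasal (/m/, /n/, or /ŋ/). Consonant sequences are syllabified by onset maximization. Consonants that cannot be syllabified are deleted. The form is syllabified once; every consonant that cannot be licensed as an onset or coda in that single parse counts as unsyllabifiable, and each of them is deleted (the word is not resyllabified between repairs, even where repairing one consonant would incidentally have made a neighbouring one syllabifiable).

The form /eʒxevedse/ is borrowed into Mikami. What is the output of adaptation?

exevese

Syllabifying with onset maximization leaves /ʒ/, /d/ stranded (only a nasal (/m/, /n/, or /ŋ/) is licensed in coda position; onsets are limited to one consonant).
Each unlicensed consonant is deleted: /ʒ/, /d/.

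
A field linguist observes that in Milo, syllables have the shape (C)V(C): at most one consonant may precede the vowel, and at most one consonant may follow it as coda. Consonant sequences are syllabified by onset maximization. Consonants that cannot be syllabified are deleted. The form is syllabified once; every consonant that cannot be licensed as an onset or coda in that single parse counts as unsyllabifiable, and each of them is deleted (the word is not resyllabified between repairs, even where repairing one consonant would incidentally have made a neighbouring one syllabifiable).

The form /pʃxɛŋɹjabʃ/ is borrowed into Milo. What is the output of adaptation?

xɛŋjab

Under (C)V(C), the unsyllabifiable consonants are /p/, /ʃ/, /ɹ/, /ʃ/ (at most one coda consonant is licensed; onsets are limited to one consonant).
Each unlicensed consonant is deleted: /p/, /ʃ/, /ɹ/, /ʃ/.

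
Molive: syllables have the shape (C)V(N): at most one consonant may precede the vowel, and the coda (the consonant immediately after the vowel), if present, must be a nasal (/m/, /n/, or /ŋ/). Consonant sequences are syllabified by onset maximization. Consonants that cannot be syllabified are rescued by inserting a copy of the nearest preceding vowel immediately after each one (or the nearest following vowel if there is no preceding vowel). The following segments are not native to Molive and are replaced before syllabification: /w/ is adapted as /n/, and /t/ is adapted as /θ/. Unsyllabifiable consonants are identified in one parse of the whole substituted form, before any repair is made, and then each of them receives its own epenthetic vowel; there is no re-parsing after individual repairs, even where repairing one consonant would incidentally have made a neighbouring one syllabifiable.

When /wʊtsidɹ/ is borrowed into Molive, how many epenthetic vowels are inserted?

3

After substitution the input is /nʊθsidɹ/.
The unsyllabifiable consonants are /θ/, /d/, /ɹ/; each receives one epenthetic vowel.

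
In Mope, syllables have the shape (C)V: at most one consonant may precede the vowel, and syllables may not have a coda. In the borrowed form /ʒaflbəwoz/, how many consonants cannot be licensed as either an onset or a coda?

The consonants /f/, /l/, /z/ cannot be parsed into a legal (C)V syllable (no codas are permitted; onsets are limited to one consonant).

3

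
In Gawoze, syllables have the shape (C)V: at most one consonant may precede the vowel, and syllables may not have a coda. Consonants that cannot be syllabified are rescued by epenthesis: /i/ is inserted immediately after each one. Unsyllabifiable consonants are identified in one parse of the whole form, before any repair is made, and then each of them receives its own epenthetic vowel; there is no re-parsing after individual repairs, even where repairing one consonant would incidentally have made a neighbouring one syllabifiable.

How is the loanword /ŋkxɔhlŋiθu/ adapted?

Syllabifying with onset maximization leaves /ŋ/, /k/, /h/, /l/ stranded (no codas are permitted; onsets are limited to one consonant).
Inserting the epenthetic vowel yields /ŋ/ → /ŋi/, /k/ → /ki/, /h/ → /hi/, /l/ → /li/.

ŋikixɔhiliŋiθu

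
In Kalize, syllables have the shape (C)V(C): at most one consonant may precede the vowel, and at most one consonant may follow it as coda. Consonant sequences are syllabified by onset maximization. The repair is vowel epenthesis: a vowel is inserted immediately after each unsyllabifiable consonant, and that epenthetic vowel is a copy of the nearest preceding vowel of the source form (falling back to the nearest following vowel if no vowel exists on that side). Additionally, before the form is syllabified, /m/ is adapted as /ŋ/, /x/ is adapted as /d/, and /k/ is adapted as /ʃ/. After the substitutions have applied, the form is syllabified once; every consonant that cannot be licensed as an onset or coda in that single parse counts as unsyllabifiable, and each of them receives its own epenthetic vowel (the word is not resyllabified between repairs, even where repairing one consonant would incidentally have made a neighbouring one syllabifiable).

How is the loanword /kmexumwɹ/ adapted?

ʃeŋeduŋwuɹu

Substitution: /k/ → /ʃ/, /m/ → /ŋ/, /x/ → /d/, giving /ʃŋeduŋwɹ/.
The consonants /ʃ/, /w/, /ɹ/ cannot be parsed into a legal (C)V(C) syllable (at most one coda consonant is licensed; onsets are limited to one consonant).
Epenthesis after each stranded consonant: /ʃ/ → /ʃe/, /w/ → /wu/, /ɹ/ → /ɹu/.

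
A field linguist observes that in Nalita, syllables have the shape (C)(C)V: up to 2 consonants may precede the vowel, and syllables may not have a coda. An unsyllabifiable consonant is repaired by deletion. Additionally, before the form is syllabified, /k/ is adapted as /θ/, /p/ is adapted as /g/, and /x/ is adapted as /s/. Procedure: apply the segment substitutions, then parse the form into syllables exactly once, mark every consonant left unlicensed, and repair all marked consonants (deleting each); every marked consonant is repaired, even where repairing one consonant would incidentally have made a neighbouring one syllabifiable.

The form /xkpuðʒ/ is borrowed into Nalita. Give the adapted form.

Substitution: /x/ → /s/, /k/ → /θ/, /p/ → /g/, giving /sθguðʒ/.
The consonants /s/, /ð/, /ʒ/ cannot be parsed into a legal (C)(C)V syllable (no codas are permitted; onsets may contain at most 2 consonants).
Deleting the stranded consonants removes /s/, /ð/, /ʒ/.

θgu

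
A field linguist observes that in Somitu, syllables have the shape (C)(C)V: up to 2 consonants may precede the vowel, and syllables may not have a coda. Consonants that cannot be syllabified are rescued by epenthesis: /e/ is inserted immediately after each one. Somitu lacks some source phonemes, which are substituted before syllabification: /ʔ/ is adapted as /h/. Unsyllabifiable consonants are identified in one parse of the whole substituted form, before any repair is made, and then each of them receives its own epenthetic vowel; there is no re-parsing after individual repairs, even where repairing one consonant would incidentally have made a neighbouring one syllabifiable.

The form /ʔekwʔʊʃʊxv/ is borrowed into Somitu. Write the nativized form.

hekewhʊʃʊxeve

Substitution: /ʔ/ → /h/, giving /hekwhʊʃʊxv/.
The consonants /k/, /x/, /v/ cannot be parsed into a legal (C)(C)V syllable (no codas are permitted; onsets may contain at most 2 consonants).
Epenthesis after each stranded consonant: /k/ → /ke/, /x/ → /xe/, /v/ → /ve/.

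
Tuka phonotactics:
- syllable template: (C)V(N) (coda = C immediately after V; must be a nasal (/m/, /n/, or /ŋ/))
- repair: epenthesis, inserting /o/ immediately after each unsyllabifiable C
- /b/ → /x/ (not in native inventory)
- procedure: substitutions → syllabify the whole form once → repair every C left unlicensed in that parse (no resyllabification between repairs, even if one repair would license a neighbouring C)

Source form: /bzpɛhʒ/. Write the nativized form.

xozopɛhoʒo

Substitution: /b/ → /x/, giving /xzpɛhʒ/.
Under (C)V(N), the unsyllabifiable consonants are /x/, /z/, /h/, /ʒ/ (only a nasal (/m/, /n/, or /ŋ/) is licensed in coda position; onsets are limited to one consonant).
Epenthesis after each stranded consonant: /x/ → /xo/, /z/ → /zo/, /h/ → /ho/, /ʒ/ → /ʒo/.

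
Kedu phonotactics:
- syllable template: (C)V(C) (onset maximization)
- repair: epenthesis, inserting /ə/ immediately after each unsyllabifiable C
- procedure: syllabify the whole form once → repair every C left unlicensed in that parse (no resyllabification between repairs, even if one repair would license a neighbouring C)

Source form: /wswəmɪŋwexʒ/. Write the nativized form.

wəsəwəmɪŋwexʒə

Syllabifying with onset maximization leaves /w/, /s/, /ʒ/ stranded (at most one coda consonant is licensed; onsets are limited to one consonant).
Each unlicensed consonant becomes the onset of a new syllable: /w/ → /wə/, /s/ → /sə/, /ʒ/ → /ʒə/.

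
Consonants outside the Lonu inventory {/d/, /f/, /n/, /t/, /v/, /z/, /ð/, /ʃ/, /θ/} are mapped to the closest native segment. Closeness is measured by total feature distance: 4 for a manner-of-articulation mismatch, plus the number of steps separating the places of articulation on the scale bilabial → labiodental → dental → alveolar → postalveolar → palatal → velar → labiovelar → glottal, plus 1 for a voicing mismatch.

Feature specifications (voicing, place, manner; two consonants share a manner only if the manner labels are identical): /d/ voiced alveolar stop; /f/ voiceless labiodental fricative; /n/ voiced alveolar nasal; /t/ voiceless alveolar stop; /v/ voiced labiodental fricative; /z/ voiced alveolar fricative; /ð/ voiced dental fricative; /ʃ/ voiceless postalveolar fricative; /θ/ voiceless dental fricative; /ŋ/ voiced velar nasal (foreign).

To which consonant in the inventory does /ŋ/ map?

/n/ is closest: same manner (nasal), place distance 3 (velar→alveolar), same voicing; total 3. Next closest is /d/ at distance 7.

n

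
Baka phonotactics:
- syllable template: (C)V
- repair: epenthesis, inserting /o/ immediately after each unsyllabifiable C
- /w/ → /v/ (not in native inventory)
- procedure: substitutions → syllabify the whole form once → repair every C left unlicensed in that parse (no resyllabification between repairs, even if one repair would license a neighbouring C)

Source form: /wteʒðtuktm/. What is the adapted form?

voteʒoðotukotomo

Substitution: /w/ → /v/, giving /vteʒðtuktm/.
Syllabifying with onset maximization leaves /v/, /ʒ/, /ð/, /k/, /t/, /m/ stranded (no codas are permitted; onsets are limited to one consonant).
Epenthesis after each stranded consonant: /v/ → /vo/, /ʒ/ → /ʒo/, /ð/ → /ðo/, /k/ → /ko/, /t/ → /to/, /m/ → /mo/.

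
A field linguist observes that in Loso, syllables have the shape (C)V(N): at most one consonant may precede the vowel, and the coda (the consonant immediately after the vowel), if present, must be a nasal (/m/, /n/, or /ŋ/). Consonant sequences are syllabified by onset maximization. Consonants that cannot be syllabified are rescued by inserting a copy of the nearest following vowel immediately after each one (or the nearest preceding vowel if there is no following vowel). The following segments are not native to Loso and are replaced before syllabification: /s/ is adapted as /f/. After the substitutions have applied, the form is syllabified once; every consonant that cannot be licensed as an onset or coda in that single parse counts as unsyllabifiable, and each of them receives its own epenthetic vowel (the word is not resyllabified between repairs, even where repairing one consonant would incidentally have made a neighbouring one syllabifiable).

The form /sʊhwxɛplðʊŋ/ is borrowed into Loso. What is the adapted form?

fʊhɛwɛxɛpʊlʊðʊŋ

Substitution: /s/ → /f/, giving /fʊhwxɛplðʊŋ/.
The consonants /h/, /w/, /p/, /l/ cannot be parsed into a legal (C)V(N) syllable (only a nasal (/m/, /n/, or /ŋ/) is licensed in coda position; onsets are limited to one consonant).
Epenthesis after each stranded consonant: /h/ → /hɛ/, /w/ → /wɛ/, /p/ → /pʊ/, /l/ → /lʊ/.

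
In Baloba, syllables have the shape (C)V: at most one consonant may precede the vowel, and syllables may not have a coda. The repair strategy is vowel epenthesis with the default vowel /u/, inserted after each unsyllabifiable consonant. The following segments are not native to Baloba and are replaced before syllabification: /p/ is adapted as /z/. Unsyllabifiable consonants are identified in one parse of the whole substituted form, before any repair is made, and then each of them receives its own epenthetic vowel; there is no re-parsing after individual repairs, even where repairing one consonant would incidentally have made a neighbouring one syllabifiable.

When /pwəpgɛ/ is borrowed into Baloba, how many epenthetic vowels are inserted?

After substitution the input is /zwəzgɛ/.
The unsyllabifiable consonants are /z/, /z/; each receives one epenthetic vowel.

2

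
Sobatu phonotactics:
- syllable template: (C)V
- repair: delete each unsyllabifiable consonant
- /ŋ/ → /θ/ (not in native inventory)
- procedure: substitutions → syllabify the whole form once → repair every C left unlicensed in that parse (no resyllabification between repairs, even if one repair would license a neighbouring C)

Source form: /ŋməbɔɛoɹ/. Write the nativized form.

məbɔɛo

Substitution: /ŋ/ → /θ/, giving /θməbɔɛoɹ/.
Under (C)V, the unsyllabifiable consonants are /θ/, /ɹ/ (no codas are permitted; onsets are limited to one consonant).
Deleting the stranded consonants removes /θ/, /ɹ/.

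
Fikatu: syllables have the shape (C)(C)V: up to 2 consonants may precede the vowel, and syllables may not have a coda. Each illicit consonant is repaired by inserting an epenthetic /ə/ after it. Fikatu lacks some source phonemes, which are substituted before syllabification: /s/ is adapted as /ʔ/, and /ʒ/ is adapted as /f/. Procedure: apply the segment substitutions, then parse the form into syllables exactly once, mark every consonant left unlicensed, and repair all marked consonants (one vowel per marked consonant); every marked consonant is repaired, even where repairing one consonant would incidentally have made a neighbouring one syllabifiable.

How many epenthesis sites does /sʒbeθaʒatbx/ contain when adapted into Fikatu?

After substitution the input is /ʔfbeθafatbx/.
The unsyllabifiable consonants are /ʔ/, /t/, /b/, /x/; each receives one epenthetic vowel.

4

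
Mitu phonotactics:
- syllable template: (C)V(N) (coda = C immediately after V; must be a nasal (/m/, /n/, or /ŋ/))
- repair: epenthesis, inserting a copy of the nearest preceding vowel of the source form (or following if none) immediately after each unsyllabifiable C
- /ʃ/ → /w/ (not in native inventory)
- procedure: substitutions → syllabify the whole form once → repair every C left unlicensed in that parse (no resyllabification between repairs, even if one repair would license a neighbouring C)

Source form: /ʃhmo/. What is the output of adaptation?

wohomo

Substitution: /ʃ/ → /w/, giving /whmo/.
Syllabifying with onset maximization leaves /w/, /h/ stranded (only a nasal (/m/, /n/, or /ŋ/) is licensed in coda position; onsets are limited to one consonant).
Each unlicensed consonant becomes the onset of a new syllable: /w/ → /wo/, /h/ → /ho/.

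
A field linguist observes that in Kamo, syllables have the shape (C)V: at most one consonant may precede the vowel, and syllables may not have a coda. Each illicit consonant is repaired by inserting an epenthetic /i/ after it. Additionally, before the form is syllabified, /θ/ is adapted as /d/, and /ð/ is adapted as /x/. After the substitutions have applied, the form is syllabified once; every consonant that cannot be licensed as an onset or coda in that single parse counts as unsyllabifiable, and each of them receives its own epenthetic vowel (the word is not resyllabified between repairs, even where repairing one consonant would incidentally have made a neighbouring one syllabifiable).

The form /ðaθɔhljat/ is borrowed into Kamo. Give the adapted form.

Substitution: /ð/ → /x/, /θ/ → /d/, giving /xadɔhljat/.
Syllabifying with onset maximization leaves /h/, /l/, /t/ stranded (no codas are permitted; onsets are limited to one consonant).
Inserting the epenthetic vowel yields /h/ → /hi/, /l/ → /li/, /t/ → /ti/.

xadɔhilijati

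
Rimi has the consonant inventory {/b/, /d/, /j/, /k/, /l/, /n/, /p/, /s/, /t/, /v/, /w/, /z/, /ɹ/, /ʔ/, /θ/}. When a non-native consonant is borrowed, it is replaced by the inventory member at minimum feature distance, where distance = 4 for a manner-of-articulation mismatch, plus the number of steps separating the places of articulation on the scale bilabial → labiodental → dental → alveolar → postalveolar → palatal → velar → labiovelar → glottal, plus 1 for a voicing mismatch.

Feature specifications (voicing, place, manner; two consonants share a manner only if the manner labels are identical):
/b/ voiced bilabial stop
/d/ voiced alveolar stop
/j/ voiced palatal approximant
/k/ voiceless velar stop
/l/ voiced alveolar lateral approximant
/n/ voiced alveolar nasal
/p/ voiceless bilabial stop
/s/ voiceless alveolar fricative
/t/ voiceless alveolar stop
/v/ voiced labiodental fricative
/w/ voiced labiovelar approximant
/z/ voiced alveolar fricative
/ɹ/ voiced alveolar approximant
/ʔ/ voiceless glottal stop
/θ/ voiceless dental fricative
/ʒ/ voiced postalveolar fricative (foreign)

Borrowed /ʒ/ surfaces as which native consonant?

/z/ is closest: same manner (fricative), place distance 1 (postalveolar→alveolar), same voicing; total 1. Next closest is /s/ at distance 2.

z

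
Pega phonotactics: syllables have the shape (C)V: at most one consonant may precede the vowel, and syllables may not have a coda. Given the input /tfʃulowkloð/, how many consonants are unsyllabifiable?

5

Syllabifying with onset maximization leaves /t/, /f/, /w/, /k/, /ð/ stranded (no codas are permitted; onsets are limited to one consonant).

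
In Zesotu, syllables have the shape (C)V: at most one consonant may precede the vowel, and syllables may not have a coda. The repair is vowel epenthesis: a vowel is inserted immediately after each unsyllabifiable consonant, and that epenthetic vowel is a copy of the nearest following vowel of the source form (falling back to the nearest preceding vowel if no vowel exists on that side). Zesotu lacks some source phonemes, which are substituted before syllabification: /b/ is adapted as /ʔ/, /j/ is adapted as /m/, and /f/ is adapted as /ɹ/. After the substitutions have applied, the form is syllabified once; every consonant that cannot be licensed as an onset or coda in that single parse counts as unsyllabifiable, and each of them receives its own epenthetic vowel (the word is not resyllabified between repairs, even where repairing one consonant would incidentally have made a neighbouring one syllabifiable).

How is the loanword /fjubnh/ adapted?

ɹumuʔunuhu

Substitution: /f/ → /ɹ/, /j/ → /m/, /b/ → /ʔ/, giving /ɹmuʔnh/.
Syllabifying with onset maximization leaves /ɹ/, /ʔ/, /n/, /h/ stranded (no codas are permitted; onsets are limited to one consonant).
Epenthesis after each stranded consonant: /ɹ/ → /ɹu/, /ʔ/ → /ʔu/, /n/ → /nu/, /h/ → /hu/.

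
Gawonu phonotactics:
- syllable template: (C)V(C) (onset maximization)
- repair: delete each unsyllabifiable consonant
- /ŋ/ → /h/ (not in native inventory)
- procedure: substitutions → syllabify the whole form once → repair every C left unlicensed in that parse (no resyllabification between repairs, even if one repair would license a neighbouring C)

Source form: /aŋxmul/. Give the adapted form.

ahmul

Substitution: /ŋ/ → /h/, giving /ahxmul/.
The consonants /x/ cannot be parsed into a legal (C)V(C) syllable (at most one coda consonant is licensed; onsets are limited to one consonant).
Deleting the stranded consonants removes /x/.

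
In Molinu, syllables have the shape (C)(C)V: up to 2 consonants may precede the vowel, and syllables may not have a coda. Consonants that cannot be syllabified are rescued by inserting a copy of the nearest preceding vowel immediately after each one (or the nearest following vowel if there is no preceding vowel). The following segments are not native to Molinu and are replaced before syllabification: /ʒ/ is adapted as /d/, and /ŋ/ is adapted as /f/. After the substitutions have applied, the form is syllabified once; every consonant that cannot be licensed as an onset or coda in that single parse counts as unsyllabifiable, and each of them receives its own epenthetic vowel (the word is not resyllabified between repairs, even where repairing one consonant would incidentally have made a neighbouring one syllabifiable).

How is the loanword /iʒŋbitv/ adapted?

idifbitivi

Substitution: /ʒ/ → /d/, /ŋ/ → /f/, giving /idfbitv/.
Under (C)(C)V, the unsyllabifiable consonants are /d/, /t/, /v/ (no codas are permitted; onsets may contain at most 2 consonants).
Epenthesis after each stranded consonant: /d/ → /di/, /t/ → /ti/, /v/ → /vi/.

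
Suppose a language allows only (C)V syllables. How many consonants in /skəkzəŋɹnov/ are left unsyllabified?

5

The consonants /s/, /k/, /ŋ/, /ɹ/, /v/ cannot be parsed into a legal (C)V syllable (no codas are permitted; onsets are limited to one consonant).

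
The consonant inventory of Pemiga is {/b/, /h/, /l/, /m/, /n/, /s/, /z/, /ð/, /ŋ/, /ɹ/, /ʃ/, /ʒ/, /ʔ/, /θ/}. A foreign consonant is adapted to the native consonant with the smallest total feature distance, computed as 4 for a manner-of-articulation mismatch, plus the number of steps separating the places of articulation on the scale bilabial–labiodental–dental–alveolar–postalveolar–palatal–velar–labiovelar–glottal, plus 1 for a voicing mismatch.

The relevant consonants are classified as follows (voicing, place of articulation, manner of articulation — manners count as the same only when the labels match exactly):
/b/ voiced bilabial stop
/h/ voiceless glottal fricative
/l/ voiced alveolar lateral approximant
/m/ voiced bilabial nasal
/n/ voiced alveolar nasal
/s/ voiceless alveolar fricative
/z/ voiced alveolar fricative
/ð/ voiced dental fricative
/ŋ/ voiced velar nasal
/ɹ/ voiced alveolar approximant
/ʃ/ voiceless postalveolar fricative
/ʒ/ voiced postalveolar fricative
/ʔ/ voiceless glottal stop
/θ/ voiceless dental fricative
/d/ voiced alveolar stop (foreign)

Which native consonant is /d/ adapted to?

/b/ is closest: same manner (stop), place distance 3 (alveolar→bilabial), same voicing; total 3. Next closest is /l/ at distance 4.

b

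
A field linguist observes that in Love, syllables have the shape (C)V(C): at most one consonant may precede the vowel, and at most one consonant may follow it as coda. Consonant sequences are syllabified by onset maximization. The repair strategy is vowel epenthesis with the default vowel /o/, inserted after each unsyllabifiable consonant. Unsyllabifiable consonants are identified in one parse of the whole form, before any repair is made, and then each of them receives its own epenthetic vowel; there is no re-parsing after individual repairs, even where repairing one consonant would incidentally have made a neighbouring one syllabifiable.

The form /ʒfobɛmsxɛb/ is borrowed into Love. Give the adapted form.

ʒofobɛmsoxɛb

Syllabifying with onset maximization leaves /ʒ/, /s/ stranded (at most one coda consonant is licensed; onsets are limited to one consonant).
Epenthesis after each stranded consonant: /ʒ/ → /ʒo/, /s/ → /so/.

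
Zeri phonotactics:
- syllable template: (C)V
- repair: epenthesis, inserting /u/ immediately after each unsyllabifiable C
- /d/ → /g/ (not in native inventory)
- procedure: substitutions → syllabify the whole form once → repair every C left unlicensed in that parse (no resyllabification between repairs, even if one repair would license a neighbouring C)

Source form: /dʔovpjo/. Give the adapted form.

guʔovupujo

Substitution: /d/ → /g/, giving /gʔovpjo/.
Under (C)V, the unsyllabifiable consonants are /g/, /v/, /p/ (no codas are permitted; onsets are limited to one consonant).
Each unlicensed consonant becomes the onset of a new syllable: /g/ → /gu/, /v/ → /vu/, /p/ → /pu/.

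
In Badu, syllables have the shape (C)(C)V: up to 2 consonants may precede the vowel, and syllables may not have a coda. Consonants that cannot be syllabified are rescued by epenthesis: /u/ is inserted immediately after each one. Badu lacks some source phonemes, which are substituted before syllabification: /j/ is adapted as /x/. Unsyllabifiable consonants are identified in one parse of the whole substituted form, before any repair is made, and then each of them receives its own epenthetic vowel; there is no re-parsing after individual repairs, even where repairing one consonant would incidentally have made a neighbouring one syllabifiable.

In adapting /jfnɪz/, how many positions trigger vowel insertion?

2

After substitution the input is /xfnɪz/.
The unsyllabifiable consonants are /x/, /z/; each receives one epenthetic vowel.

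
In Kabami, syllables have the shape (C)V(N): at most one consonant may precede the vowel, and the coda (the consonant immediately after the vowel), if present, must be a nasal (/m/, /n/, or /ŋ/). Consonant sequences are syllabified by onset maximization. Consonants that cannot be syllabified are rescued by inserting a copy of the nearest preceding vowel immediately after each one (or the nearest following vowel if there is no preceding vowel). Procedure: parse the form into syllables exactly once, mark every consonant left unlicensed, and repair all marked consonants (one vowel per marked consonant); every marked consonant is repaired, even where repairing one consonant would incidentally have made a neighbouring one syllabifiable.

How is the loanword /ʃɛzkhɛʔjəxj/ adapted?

ʃɛzɛkɛhɛʔɛjəxəjə

The consonants /z/, /k/, /ʔ/, /x/, /j/ cannot be parsed into a legal (C)V(N) syllable (only a nasal (/m/, /n/, or /ŋ/) is licensed in coda position; onsets are limited to one consonant).
Inserting the epenthetic vowel yields /z/ → /zɛ/, /k/ → /kɛ/, /ʔ/ → /ʔɛ/, /x/ → /xə/, /j/ → /jə/.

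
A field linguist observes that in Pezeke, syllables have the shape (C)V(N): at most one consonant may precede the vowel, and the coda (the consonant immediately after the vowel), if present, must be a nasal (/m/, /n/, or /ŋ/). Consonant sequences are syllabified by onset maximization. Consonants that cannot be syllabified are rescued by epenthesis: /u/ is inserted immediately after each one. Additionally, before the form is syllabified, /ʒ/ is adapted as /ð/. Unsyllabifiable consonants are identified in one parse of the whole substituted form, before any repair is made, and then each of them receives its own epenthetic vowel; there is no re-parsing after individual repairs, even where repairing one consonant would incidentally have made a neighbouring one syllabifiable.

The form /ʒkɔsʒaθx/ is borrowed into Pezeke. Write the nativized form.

ðukɔsuðaθuxu

Substitution: /ʒ/ → /ð/, giving /ðkɔsðaθx/.
The consonants /ð/, /s/, /θ/, /x/ cannot be parsed into a legal (C)V(N) syllable (only a nasal (/m/, /n/, or /ŋ/) is licensed in coda position; onsets are limited to one consonant).
Each unlicensed consonant becomes the onset of a new syllable: /ð/ → /ðu/, /s/ → /su/, /θ/ → /θu/, /x/ → /xu/.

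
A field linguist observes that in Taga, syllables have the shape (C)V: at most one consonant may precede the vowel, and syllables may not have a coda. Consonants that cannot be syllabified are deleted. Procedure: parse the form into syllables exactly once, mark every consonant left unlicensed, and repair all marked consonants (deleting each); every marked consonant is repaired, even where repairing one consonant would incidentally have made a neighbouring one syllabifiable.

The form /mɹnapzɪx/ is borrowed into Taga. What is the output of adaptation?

nazɪ

Under (C)V, the unsyllabifiable consonants are /m/, /ɹ/, /p/, /x/ (no codas are permitted; onsets are limited to one consonant).
Deleting the stranded consonants removes /m/, /ɹ/, /p/, /x/.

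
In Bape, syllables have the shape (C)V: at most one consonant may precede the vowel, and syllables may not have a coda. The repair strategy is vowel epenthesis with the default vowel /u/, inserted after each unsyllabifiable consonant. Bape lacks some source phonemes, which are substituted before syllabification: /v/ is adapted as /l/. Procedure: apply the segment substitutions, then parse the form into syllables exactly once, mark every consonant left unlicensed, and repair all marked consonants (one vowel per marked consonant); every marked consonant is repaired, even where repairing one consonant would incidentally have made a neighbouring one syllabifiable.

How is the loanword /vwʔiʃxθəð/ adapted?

Substitution: /v/ → /l/, giving /lwʔiʃxθəð/.
The consonants /l/, /w/, /ʃ/, /x/, /ð/ cannot be parsed into a legal (C)V syllable (no codas are permitted; onsets are limited to one consonant).
Inserting the epenthetic vowel yields /l/ → /lu/, /w/ → /wu/, /ʃ/ → /ʃu/, /x/ → /xu/, /ð/ → /ðu/.

luwuʔiʃuxuθəðu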